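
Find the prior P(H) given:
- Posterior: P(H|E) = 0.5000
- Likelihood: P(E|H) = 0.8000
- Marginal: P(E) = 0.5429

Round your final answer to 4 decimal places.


From Bayes' theorem: P(H|E) = P(E|H) × P(H) / P(E)

Rearranging for P(H):
P(H) = P(H|E) × P(E) / P(E|H)
     = 0.5000 × 0.5429 / 0.8000
     = 0.27145000 / 0.8000
     = 0.3393


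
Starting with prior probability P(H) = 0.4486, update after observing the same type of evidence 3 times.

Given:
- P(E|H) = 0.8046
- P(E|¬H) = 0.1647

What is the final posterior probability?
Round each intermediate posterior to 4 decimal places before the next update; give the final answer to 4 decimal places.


Sequential Bayesian updating:

Initial prior: P(H) = 0.4486

Update 1:
  P(E) = 0.8046 × 0.4486 + 0.1647 × 0.5514 = 0.36094356 + 0.09081558 = 0.45175914
  P(H|E) = 0.36094356 / 0.45175914 = 0.7990

Update 2:
  P(E) = 0.8046 × 0.7990 + 0.1647 × 0.2010 = 0.64287540 + 0.03310470 = 0.67598010
  P(H|E) = 0.64287540 / 0.67598010 = 0.9510

Update 3:
  P(E) = 0.8046 × 0.9510 + 0.1647 × 0.0490 = 0.76517460 + 0.00807030 = 0.77324490
  P(H|E) = 0.76517460 / 0.77324490 = 0.9896

Final posterior: 0.9896


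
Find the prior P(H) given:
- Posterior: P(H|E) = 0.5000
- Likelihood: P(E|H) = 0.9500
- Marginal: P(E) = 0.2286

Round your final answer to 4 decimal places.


From Bayes' theorem: P(H|E) = P(E|H) × P(H) / P(E)

Rearranging for P(H):
P(H) = P(H|E) × P(E) / P(E|H)
     = 0.5000 × 0.2286 / 0.9500
     = 0.11430000 / 0.9500
     = 0.1203


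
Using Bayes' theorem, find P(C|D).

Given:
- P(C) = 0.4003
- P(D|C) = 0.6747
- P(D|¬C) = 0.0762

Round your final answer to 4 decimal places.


Bayes' theorem: P(C|D) = P(D|C) × P(C) / P(D)

Step 1: Calculate P(D) using law of total probability
P(D) = P(D|C)P(C) + P(D|¬C)P(¬C)
     = 0.6747 × 0.4003 + 0.0762 × 0.5997
     = 0.27008241 + 0.04569714
     = 0.31577955

Step 2: Apply Bayes' theorem
P(C|D) = P(D|C) × P(C) / P(D)
       = 0.27008241 / 0.31577955
       = 0.8553


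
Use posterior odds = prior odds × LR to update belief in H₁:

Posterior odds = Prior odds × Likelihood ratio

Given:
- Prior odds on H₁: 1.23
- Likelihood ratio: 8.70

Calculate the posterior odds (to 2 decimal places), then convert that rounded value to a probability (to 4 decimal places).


Step 1: Calculate posterior odds
Posterior odds = Prior odds × LR
               = 1.23 × 8.70
               = 10.70

Step 2: Convert to probability
P(H₁|E) = Posterior odds / (1 + Posterior odds)
       = 10.70 / (1 + 10.70)
       = 10.70 / 11.70
       = 0.9145

The evidence increased P(H₁) from 0.5516 to 0.9145.


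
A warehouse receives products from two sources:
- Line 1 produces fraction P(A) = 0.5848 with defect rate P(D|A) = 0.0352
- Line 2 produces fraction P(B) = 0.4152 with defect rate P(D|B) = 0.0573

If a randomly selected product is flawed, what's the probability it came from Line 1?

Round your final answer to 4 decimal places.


Let A = from Line 1, D = flawed

Given:
- P(A) = 0.5848, P(B) = 0.4152
- P(D|A) = 0.0352, P(D|B) = 0.0573

Step 1: Find P(D)
P(D) = P(D|A)P(A) + P(D|B)P(B)
     = 0.0352 × 0.5848 + 0.0573 × 0.4152
     = 0.02058496 + 0.02379096
     = 0.04437592

Step 2: Apply Bayes' theorem
P(A|D) = P(D|A)P(A) / P(D)
       = 0.02058496 / 0.04437592
       = 0.4639


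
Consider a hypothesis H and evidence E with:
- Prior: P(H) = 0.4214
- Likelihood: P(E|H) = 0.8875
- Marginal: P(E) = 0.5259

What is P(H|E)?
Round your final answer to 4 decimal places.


Using Bayes' theorem:

P(H|E) = P(E|H) × P(H) / P(E)
       = 0.8875 × 0.4214 / 0.5259
       = 0.37399250 / 0.5259
       = 0.7111

The evidence strengthens our belief in H.
Prior: 0.4214 → Posterior: 0.7111


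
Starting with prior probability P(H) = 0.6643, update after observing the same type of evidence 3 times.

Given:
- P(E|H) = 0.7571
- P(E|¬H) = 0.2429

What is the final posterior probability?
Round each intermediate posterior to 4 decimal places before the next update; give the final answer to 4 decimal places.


Sequential Bayesian updating:

Initial prior: P(H) = 0.6643

Update 1:
  P(E) = 0.7571 × 0.6643 + 0.2429 × 0.3357 = 0.50294153 + 0.08154153 = 0.58448306
  P(H|E) = 0.50294153 / 0.58448306 = 0.8605

Update 2:
  P(E) = 0.7571 × 0.8605 + 0.2429 × 0.1395 = 0.65148455 + 0.03388455 = 0.68536910
  P(H|E) = 0.65148455 / 0.68536910 = 0.9506

Update 3:
  P(E) = 0.7571 × 0.9506 + 0.2429 × 0.0494 = 0.71969926 + 0.01199926 = 0.73169852
  P(H|E) = 0.71969926 / 0.73169852 = 0.9836

Final posterior: 0.9836


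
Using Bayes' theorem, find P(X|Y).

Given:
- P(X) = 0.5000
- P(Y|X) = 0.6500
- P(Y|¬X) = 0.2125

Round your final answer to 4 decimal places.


Bayes' theorem: P(X|Y) = P(Y|X) × P(X) / P(Y)

Step 1: Calculate P(Y) using law of total probability
P(Y) = P(Y|X)P(X) + P(Y|¬X)P(¬X)
     = 0.6500 × 0.5000 + 0.2125 × 0.5000
     = 0.32500000 + 0.10625000
     = 0.43125000

Step 2: Apply Bayes' theorem
P(X|Y) = P(Y|X) × P(X) / P(Y)
       = 0.32500000 / 0.43125000
       = 0.7536


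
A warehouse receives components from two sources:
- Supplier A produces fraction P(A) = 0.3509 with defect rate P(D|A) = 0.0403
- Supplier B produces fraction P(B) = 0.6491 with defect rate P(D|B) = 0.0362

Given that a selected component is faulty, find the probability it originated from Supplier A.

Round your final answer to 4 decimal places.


Let A = from Supplier A, D = faulty

Given:
- P(A) = 0.3509, P(B) = 0.6491
- P(D|A) = 0.0403, P(D|B) = 0.0362

Step 1: Find P(D)
P(D) = P(D|A)P(A) + P(D|B)P(B)
     = 0.0403 × 0.3509 + 0.0362 × 0.6491
     = 0.01414127 + 0.02349742
     = 0.03763869

Step 2: Apply Bayes' theorem
P(A|D) = P(D|A)P(A) / P(D)
       = 0.01414127 / 0.03763869
       = 0.3757


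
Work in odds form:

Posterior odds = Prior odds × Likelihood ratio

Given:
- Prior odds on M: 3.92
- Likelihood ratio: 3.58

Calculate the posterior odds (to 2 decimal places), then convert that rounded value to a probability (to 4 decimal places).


Step 1: Calculate posterior odds
Posterior odds = Prior odds × LR
               = 3.92 × 3.58
               = 14.03

Step 2: Convert to probability
P(M|E) = Posterior odds / (1 + Posterior odds)
       = 14.03 / (1 + 14.03)
       = 14.03 / 15.03
       = 0.9335

The evidence increased P(M) from 0.7967 to 0.9335.


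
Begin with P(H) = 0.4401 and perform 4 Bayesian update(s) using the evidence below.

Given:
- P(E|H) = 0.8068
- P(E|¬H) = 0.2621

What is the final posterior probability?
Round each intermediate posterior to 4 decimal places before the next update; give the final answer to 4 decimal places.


Sequential Bayesian updating:

Initial prior: P(H) = 0.4401

Update 1:
  P(E) = 0.8068 × 0.4401 + 0.2621 × 0.5599 = 0.35507268 + 0.14674979 = 0.50182247
  P(H|E) = 0.35507268 / 0.50182247 = 0.7076

Update 2:
  P(E) = 0.8068 × 0.7076 + 0.2621 × 0.2924 = 0.57089168 + 0.07663804 = 0.64752972
  P(H|E) = 0.57089168 / 0.64752972 = 0.8816

Update 3:
  P(E) = 0.8068 × 0.8816 + 0.2621 × 0.1184 = 0.71127488 + 0.03103264 = 0.74230752
  P(H|E) = 0.71127488 / 0.74230752 = 0.9582

Update 4:
  P(E) = 0.8068 × 0.9582 + 0.2621 × 0.0418 = 0.77307576 + 0.01095578 = 0.78403154
  P(H|E) = 0.77307576 / 0.78403154 = 0.9860

Final posterior: 0.9860


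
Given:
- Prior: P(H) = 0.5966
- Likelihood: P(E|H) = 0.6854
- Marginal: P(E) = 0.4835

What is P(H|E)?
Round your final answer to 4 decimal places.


Using Bayes' theorem:

P(H|E) = P(E|H) × P(H) / P(E)
       = 0.6854 × 0.5966 / 0.4835
       = 0.40890964 / 0.4835
       = 0.8457

The evidence strengthens our belief in H.
Prior: 0.5966 → Posterior: 0.8457


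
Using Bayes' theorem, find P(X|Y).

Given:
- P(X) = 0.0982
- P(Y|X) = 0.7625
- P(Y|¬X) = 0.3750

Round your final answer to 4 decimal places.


Bayes' theorem: P(X|Y) = P(Y|X) × P(X) / P(Y)

Step 1: Calculate P(Y) using law of total probability
P(Y) = P(Y|X)P(X) + P(Y|¬X)P(¬X)
     = 0.7625 × 0.0982 + 0.3750 × 0.9018
     = 0.07487750 + 0.33817500
     = 0.41305250

Step 2: Apply Bayes' theorem
P(X|Y) = P(Y|X) × P(X) / P(Y)
       = 0.07487750 / 0.41305250
       = 0.1813


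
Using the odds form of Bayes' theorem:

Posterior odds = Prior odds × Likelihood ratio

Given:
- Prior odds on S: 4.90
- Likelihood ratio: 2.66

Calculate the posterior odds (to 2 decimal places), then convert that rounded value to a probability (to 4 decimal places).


Step 1: Calculate posterior odds
Posterior odds = Prior odds × LR
               = 4.90 × 2.66
               = 13.03

Step 2: Convert to probability
P(S|E) = Posterior odds / (1 + Posterior odds)
       = 13.03 / (1 + 13.03)
       = 13.03 / 14.03
       = 0.9287

The evidence increased P(S) from 0.8305 to 0.9287.


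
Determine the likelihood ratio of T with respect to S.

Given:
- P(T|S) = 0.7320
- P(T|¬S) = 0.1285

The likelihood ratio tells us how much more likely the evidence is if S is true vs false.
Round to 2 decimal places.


Likelihood Ratio (LR) = P(T|S) / P(T|¬S)

LR = 0.7320 / 0.1285
   = 5.70

The evidence is 5.70 times more likely if S is true than if S is false.
Because LR exceeds 1, T is evidence for S.


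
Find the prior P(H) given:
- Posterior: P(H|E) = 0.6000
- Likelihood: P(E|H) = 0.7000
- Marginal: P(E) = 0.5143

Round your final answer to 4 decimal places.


From Bayes' theorem: P(H|E) = P(E|H) × P(H) / P(E)

Rearranging for P(H):
P(H) = P(H|E) × P(E) / P(E|H)
     = 0.6000 × 0.5143 / 0.7000
     = 0.30858000 / 0.7000
     = 0.4408


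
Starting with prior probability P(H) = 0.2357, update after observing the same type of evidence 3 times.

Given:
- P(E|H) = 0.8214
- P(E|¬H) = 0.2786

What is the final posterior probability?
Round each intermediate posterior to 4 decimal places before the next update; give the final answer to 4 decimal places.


Sequential Bayesian updating:

Initial prior: P(H) = 0.2357

Update 1:
  P(E) = 0.8214 × 0.2357 + 0.2786 × 0.7643 = 0.19360398 + 0.21293398 = 0.40653796
  P(H|E) = 0.19360398 / 0.40653796 = 0.4762

Update 2:
  P(E) = 0.8214 × 0.4762 + 0.2786 × 0.5238 = 0.39115068 + 0.14593068 = 0.53708136
  P(H|E) = 0.39115068 / 0.53708136 = 0.7283

Update 3:
  P(E) = 0.8214 × 0.7283 + 0.2786 × 0.2717 = 0.59822562 + 0.07569562 = 0.67392124
  P(H|E) = 0.59822562 / 0.67392124 = 0.8877

Final posterior: 0.8877


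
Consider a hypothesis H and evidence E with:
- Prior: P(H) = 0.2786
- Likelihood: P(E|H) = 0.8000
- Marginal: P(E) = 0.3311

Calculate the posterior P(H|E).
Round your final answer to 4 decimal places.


Using Bayes' theorem:

P(H|E) = P(E|H) × P(H) / P(E)
       = 0.8000 × 0.2786 / 0.3311
       = 0.22288000 / 0.3311
       = 0.6732

The evidence strengthens our belief in H.
Prior: 0.2786 → Posterior: 0.6732


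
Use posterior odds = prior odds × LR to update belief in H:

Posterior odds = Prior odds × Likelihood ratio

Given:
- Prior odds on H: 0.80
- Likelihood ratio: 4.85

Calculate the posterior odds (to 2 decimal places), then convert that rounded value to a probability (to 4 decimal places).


Step 1: Calculate posterior odds
Posterior odds = Prior odds × LR
               = 0.80 × 4.85
               = 3.88

Step 2: Convert to probability
P(H|E) = Posterior odds / (1 + Posterior odds)
       = 3.88 / (1 + 3.88)
       = 3.88 / 4.88
       = 0.7951

The evidence increased P(H) from 0.4444 to 0.7951.


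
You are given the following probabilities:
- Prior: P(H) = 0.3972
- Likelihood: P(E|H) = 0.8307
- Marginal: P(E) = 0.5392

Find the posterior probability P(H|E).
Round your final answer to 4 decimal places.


Using Bayes' theorem:

P(H|E) = P(E|H) × P(H) / P(E)
       = 0.8307 × 0.3972 / 0.5392
       = 0.32995404 / 0.5392
       = 0.6119

The evidence strengthens our belief in H.
Prior: 0.3972 → Posterior: 0.6119


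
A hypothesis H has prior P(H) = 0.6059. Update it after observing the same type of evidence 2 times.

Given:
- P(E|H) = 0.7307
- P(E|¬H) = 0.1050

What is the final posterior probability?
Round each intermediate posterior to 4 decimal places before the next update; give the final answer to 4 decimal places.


Sequential Bayesian updating:

Initial prior: P(H) = 0.6059

Update 1:
  P(E) = 0.7307 × 0.6059 + 0.1050 × 0.3941 = 0.44273113 + 0.04138050 = 0.48411163
  P(H|E) = 0.44273113 / 0.48411163 = 0.9145

Update 2:
  P(E) = 0.7307 × 0.9145 + 0.1050 × 0.0855 = 0.66822515 + 0.00897750 = 0.67720265
  P(H|E) = 0.66822515 / 0.67720265 = 0.9867

Final posterior: 0.9867


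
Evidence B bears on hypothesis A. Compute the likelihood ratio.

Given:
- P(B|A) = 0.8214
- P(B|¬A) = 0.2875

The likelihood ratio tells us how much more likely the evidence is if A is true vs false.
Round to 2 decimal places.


Likelihood Ratio (LR) = P(B|A) / P(B|¬A)

LR = 0.8214 / 0.2875
   = 2.86

The evidence is 2.86 times more likely if A is true than if A is false.
Since LR > 1, the evidence supports A over ¬A.


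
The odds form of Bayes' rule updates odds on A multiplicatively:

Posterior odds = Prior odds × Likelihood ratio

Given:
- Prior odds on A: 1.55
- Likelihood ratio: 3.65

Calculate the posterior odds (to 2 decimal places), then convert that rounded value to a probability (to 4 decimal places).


Step 1: Calculate posterior odds
Posterior odds = Prior odds × LR
               = 1.55 × 3.65
               = 5.66

Step 2: Convert to probability
P(A|E) = Posterior odds / (1 + Posterior odds)
       = 5.66 / (1 + 5.66)
       = 5.66 / 6.66
       = 0.8498

The evidence increased P(A) from 0.6078 to 0.8498.


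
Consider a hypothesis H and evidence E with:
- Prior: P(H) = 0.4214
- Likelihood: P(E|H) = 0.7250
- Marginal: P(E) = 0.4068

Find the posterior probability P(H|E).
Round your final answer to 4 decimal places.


Using Bayes' theorem:

P(H|E) = P(E|H) × P(H) / P(E)
       = 0.7250 × 0.4214 / 0.4068
       = 0.30551500 / 0.4068
       = 0.7510

The evidence strengthens our belief in H.
Prior: 0.4214 → Posterior: 0.7510


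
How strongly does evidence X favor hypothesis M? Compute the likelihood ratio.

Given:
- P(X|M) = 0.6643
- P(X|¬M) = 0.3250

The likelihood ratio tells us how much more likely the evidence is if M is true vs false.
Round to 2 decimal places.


Likelihood Ratio (LR) = P(X|M) / P(X|¬M)

LR = 0.6643 / 0.3250
   = 2.04

The evidence is 2.04 times more likely if M is true than if M is false.
Because LR exceeds 1, X is evidence for M.


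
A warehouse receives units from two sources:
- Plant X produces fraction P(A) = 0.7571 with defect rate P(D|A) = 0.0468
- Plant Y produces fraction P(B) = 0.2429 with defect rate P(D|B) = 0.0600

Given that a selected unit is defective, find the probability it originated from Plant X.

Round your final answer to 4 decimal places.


Let A = from Plant X, D = defective

Given:
- P(A) = 0.7571, P(B) = 0.2429
- P(D|A) = 0.0468, P(D|B) = 0.0600

Step 1: Find P(D)
P(D) = P(D|A)P(A) + P(D|B)P(B)
     = 0.0468 × 0.7571 + 0.0600 × 0.2429
     = 0.03543228 + 0.01457400
     = 0.05000628

Step 2: Apply Bayes' theorem
P(A|D) = P(D|A)P(A) / P(D)
       = 0.03543228 / 0.05000628
       = 0.7086


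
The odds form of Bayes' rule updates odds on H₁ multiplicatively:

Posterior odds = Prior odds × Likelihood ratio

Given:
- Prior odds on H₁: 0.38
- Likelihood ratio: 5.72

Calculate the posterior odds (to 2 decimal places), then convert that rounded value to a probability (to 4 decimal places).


Step 1: Calculate posterior odds
Posterior odds = Prior odds × LR
               = 0.38 × 5.72
               = 2.17

Step 2: Convert to probability
P(H₁|E) = Posterior odds / (1 + Posterior odds)
       = 2.17 / (1 + 2.17)
       = 2.17 / 3.17
       = 0.6845

The evidence increased P(H₁) from 0.2754 to 0.6845.


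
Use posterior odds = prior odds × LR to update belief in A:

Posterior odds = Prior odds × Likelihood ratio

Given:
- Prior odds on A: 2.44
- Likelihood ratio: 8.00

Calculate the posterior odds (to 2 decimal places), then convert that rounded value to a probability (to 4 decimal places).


Step 1: Calculate posterior odds
Posterior odds = Prior odds × LR
               = 2.44 × 8.00
               = 19.52

Step 2: Convert to probability
P(A|E) = Posterior odds / (1 + Posterior odds)
       = 19.52 / (1 + 19.52)
       = 19.52 / 20.52
       = 0.9513

The evidence increased P(A) from 0.7093 to 0.9513.


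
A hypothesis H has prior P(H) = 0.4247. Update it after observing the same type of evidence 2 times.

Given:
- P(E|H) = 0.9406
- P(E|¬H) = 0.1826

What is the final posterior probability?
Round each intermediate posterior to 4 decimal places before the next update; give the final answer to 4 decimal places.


Sequential Bayesian updating:

Initial prior: P(H) = 0.4247

Update 1:
  P(E) = 0.9406 × 0.4247 + 0.1826 × 0.5753 = 0.39947282 + 0.10504978 = 0.50452260
  P(H|E) = 0.39947282 / 0.50452260 = 0.7918

Update 2:
  P(E) = 0.9406 × 0.7918 + 0.1826 × 0.2082 = 0.74476708 + 0.03801732 = 0.78278440
  P(H|E) = 0.74476708 / 0.78278440 = 0.9514

Final posterior: 0.9514


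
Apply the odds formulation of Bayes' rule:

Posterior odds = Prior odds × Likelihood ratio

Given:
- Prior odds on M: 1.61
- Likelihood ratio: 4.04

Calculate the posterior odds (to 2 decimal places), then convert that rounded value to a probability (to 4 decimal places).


Step 1: Calculate posterior odds
Posterior odds = Prior odds × LR
               = 1.61 × 4.04
               = 6.50

Step 2: Convert to probability
P(M|E) = Posterior odds / (1 + Posterior odds)
       = 6.50 / (1 + 6.50)
       = 6.50 / 7.50
       = 0.8667

The evidence increased P(M) from 0.6169 to 0.8667.


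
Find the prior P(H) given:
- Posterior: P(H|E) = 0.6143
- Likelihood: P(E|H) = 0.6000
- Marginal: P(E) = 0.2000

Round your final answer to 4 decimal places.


From Bayes' theorem: P(H|E) = P(E|H) × P(H) / P(E)

Rearranging for P(H):
P(H) = P(H|E) × P(E) / P(E|H)
     = 0.6143 × 0.2000 / 0.6000
     = 0.12286000 / 0.6000
     = 0.2048


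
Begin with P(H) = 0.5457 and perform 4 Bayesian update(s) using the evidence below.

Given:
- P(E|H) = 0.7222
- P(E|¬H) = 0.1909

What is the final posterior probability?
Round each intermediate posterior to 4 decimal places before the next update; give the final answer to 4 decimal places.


Sequential Bayesian updating:

Initial prior: P(H) = 0.5457

Update 1:
  P(E) = 0.7222 × 0.5457 + 0.1909 × 0.4543 = 0.39410454 + 0.08672587 = 0.48083041
  P(H|E) = 0.39410454 / 0.48083041 = 0.8196

Update 2:
  P(E) = 0.7222 × 0.8196 + 0.1909 × 0.1804 = 0.59191512 + 0.03443836 = 0.62635348
  P(H|E) = 0.59191512 / 0.62635348 = 0.9450

Update 3:
  P(E) = 0.7222 × 0.9450 + 0.1909 × 0.0550 = 0.68247900 + 0.01049950 = 0.69297850
  P(H|E) = 0.68247900 / 0.69297850 = 0.9848

Update 4:
  P(E) = 0.7222 × 0.9848 + 0.1909 × 0.0152 = 0.71122256 + 0.00290168 = 0.71412424
  P(H|E) = 0.71122256 / 0.71412424 = 0.9959

Final posterior: 0.9959


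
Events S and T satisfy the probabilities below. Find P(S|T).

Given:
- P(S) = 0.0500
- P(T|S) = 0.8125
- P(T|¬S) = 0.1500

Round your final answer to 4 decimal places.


Bayes' theorem: P(S|T) = P(T|S) × P(S) / P(T)

Step 1: Calculate P(T) using law of total probability
P(T) = P(T|S)P(S) + P(T|¬S)P(¬S)
     = 0.8125 × 0.0500 + 0.1500 × 0.9500
     = 0.04062500 + 0.14250000
     = 0.18312500

Step 2: Apply Bayes' theorem
P(S|T) = P(T|S) × P(S) / P(T)
       = 0.04062500 / 0.18312500
       = 0.2218


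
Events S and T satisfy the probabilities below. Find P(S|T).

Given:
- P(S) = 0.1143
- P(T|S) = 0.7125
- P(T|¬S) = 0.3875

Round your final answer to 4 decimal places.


Bayes' theorem: P(S|T) = P(T|S) × P(S) / P(T)

Step 1: Calculate P(T) using law of total probability
P(T) = P(T|S)P(S) + P(T|¬S)P(¬S)
     = 0.7125 × 0.1143 + 0.3875 × 0.8857
     = 0.08143875 + 0.34320875
     = 0.42464750

Step 2: Apply Bayes' theorem
P(S|T) = P(T|S) × P(S) / P(T)
       = 0.08143875 / 0.42464750
       = 0.1918


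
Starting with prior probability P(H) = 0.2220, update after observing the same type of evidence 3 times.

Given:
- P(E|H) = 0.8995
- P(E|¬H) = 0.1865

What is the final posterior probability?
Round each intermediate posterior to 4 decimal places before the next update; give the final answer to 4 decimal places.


Sequential Bayesian updating:

Initial prior: P(H) = 0.2220

Update 1:
  P(E) = 0.8995 × 0.2220 + 0.1865 × 0.7780 = 0.19968900 + 0.14509700 = 0.34478600
  P(H|E) = 0.19968900 / 0.34478600 = 0.5792

Update 2:
  P(E) = 0.8995 × 0.5792 + 0.1865 × 0.4208 = 0.52099040 + 0.07847920 = 0.59946960
  P(H|E) = 0.52099040 / 0.59946960 = 0.8691

Update 3:
  P(E) = 0.8995 × 0.8691 + 0.1865 × 0.1309 = 0.78175545 + 0.02441285 = 0.80616830
  P(H|E) = 0.78175545 / 0.80616830 = 0.9697

Final posterior: 0.9697


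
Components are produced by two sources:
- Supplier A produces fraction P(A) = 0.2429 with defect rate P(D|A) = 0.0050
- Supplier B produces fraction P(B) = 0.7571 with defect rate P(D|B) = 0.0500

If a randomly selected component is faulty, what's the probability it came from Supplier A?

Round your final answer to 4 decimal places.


Let A = from Supplier A, D = faulty

Given:
- P(A) = 0.2429, P(B) = 0.7571
- P(D|A) = 0.0050, P(D|B) = 0.0500

Step 1: Find P(D)
P(D) = P(D|A)P(A) + P(D|B)P(B)
     = 0.0050 × 0.2429 + 0.0500 × 0.7571
     = 0.00121450 + 0.03785500
     = 0.03906950

Step 2: Apply Bayes' theorem
P(A|D) = P(D|A)P(A) / P(D)
       = 0.00121450 / 0.03906950
       = 0.0311


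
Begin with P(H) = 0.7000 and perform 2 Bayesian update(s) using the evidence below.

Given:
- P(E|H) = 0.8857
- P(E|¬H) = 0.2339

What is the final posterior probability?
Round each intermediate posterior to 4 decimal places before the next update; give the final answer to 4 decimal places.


Sequential Bayesian updating:

Initial prior: P(H) = 0.7000

Update 1:
  P(E) = 0.8857 × 0.7000 + 0.2339 × 0.3000 = 0.61999000 + 0.07017000 = 0.69016000
  P(H|E) = 0.61999000 / 0.69016000 = 0.8983

Update 2:
  P(E) = 0.8857 × 0.8983 + 0.2339 × 0.1017 = 0.79562431 + 0.02378763 = 0.81941194
  P(H|E) = 0.79562431 / 0.81941194 = 0.9710

Final posterior: 0.9710


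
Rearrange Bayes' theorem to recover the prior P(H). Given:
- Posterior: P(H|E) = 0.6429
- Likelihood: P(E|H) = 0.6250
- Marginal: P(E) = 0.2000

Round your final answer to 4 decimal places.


From Bayes' theorem: P(H|E) = P(E|H) × P(H) / P(E)

Rearranging for P(H):
P(H) = P(H|E) × P(E) / P(E|H)
     = 0.6429 × 0.2000 / 0.6250
     = 0.12858000 / 0.6250
     = 0.2057


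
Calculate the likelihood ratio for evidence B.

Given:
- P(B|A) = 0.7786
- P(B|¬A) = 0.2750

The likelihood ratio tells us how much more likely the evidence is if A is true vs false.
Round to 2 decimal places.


Likelihood Ratio (LR) = P(B|A) / P(B|¬A)

LR = 0.7786 / 0.2750
   = 2.83

The evidence is 2.83 times more likely if A is true than if A is false.
Because LR exceeds 1, B is evidence for A.


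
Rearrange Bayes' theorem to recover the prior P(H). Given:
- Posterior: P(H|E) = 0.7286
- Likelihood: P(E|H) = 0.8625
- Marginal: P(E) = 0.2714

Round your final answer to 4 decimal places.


From Bayes' theorem: P(H|E) = P(E|H) × P(H) / P(E)

Rearranging for P(H):
P(H) = P(H|E) × P(E) / P(E|H)
     = 0.7286 × 0.2714 / 0.8625
     = 0.19774204 / 0.8625
     = 0.2293


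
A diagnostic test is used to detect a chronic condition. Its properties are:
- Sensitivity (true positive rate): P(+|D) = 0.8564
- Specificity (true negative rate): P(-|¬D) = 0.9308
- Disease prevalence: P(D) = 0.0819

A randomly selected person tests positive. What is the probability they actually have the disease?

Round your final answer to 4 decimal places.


Let D = has disease, + = positive test

Given:
- P(D) = 0.0819 (prevalence)
- P(+|D) = 0.8564 (sensitivity)
- P(-|¬D) = 0.9308 (specificity)
- P(+|¬D) = 0.0692 (false positive rate = 1 - specificity)

Step 1: Find P(+)
P(+) = P(+|D)P(D) + P(+|¬D)P(¬D)
     = 0.8564 × 0.0819 + 0.0692 × 0.9181
     = 0.07013916 + 0.06353252
     = 0.13367168

Step 2: Apply Bayes' theorem for P(D|+)
P(D|+) = P(+|D)P(D) / P(+)
       = 0.07013916 / 0.13367168
       = 0.5247


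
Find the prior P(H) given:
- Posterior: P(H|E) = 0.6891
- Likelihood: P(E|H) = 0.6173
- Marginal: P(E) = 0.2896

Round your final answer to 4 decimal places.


From Bayes' theorem: P(H|E) = P(E|H) × P(H) / P(E)

Rearranging for P(H):
P(H) = P(H|E) × P(E) / P(E|H)
     = 0.6891 × 0.2896 / 0.6173
     = 0.19956336 / 0.6173
     = 0.3233


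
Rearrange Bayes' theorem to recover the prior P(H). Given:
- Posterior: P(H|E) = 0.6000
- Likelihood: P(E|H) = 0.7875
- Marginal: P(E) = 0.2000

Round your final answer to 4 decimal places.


From Bayes' theorem: P(H|E) = P(E|H) × P(H) / P(E)

Rearranging for P(H):
P(H) = P(H|E) × P(E) / P(E|H)
     = 0.6000 × 0.2000 / 0.7875
     = 0.12000000 / 0.7875
     = 0.1524


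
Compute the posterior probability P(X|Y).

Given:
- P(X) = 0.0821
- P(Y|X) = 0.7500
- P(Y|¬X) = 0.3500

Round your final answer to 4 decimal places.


Bayes' theorem: P(X|Y) = P(Y|X) × P(X) / P(Y)

Step 1: Calculate P(Y) using law of total probability
P(Y) = P(Y|X)P(X) + P(Y|¬X)P(¬X)
     = 0.7500 × 0.0821 + 0.3500 × 0.9179
     = 0.06157500 + 0.32126500
     = 0.38284000

Step 2: Apply Bayes' theorem
P(X|Y) = P(Y|X) × P(X) / P(Y)
       = 0.06157500 / 0.38284000
       = 0.1608


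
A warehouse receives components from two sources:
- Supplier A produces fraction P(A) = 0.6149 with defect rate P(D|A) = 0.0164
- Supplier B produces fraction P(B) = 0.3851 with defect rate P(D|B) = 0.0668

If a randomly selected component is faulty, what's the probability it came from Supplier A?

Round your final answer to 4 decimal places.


Let A = from Supplier A, D = faulty

Given:
- P(A) = 0.6149, P(B) = 0.3851
- P(D|A) = 0.0164, P(D|B) = 0.0668

Step 1: Find P(D)
P(D) = P(D|A)P(A) + P(D|B)P(B)
     = 0.0164 × 0.6149 + 0.0668 × 0.3851
     = 0.01008436 + 0.02572468
     = 0.03580904

Step 2: Apply Bayes' theorem
P(A|D) = P(D|A)P(A) / P(D)
       = 0.01008436 / 0.03580904
       = 0.2816


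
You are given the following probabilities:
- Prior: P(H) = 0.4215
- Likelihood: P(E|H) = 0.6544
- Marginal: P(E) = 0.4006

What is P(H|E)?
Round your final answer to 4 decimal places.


Using Bayes' theorem:

P(H|E) = P(E|H) × P(H) / P(E)
       = 0.6544 × 0.4215 / 0.4006
       = 0.27582960 / 0.4006
       = 0.6885

The evidence strengthens our belief in H.
Prior: 0.4215 → Posterior: 0.6885


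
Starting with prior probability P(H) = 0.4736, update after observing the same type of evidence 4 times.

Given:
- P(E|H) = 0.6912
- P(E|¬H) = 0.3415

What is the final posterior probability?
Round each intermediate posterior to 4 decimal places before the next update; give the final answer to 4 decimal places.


Sequential Bayesian updating:

Initial prior: P(H) = 0.4736

Update 1:
  P(E) = 0.6912 × 0.4736 + 0.3415 × 0.5264 = 0.32735232 + 0.17976560 = 0.50711792
  P(H|E) = 0.32735232 / 0.50711792 = 0.6455

Update 2:
  P(E) = 0.6912 × 0.6455 + 0.3415 × 0.3545 = 0.44616960 + 0.12106175 = 0.56723135
  P(H|E) = 0.44616960 / 0.56723135 = 0.7866

Update 3:
  P(E) = 0.6912 × 0.7866 + 0.3415 × 0.2134 = 0.54369792 + 0.07287610 = 0.61657402
  P(H|E) = 0.54369792 / 0.61657402 = 0.8818

Update 4:
  P(E) = 0.6912 × 0.8818 + 0.3415 × 0.1182 = 0.60950016 + 0.04036530 = 0.64986546
  P(H|E) = 0.60950016 / 0.64986546 = 0.9379

Final posterior: 0.9379


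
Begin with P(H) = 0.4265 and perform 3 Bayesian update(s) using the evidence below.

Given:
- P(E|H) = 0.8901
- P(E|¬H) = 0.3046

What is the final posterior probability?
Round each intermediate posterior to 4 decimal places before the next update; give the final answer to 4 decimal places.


Sequential Bayesian updating:

Initial prior: P(H) = 0.4265

Update 1:
  P(E) = 0.8901 × 0.4265 + 0.3046 × 0.5735 = 0.37962765 + 0.17468810 = 0.55431575
  P(H|E) = 0.37962765 / 0.55431575 = 0.6849

Update 2:
  P(E) = 0.8901 × 0.6849 + 0.3046 × 0.3151 = 0.60962949 + 0.09597946 = 0.70560895
  P(H|E) = 0.60962949 / 0.70560895 = 0.8640

Update 3:
  P(E) = 0.8901 × 0.8640 + 0.3046 × 0.1360 = 0.76904640 + 0.04142560 = 0.81047200
  P(H|E) = 0.76904640 / 0.81047200 = 0.9489

Final posterior: 0.9489


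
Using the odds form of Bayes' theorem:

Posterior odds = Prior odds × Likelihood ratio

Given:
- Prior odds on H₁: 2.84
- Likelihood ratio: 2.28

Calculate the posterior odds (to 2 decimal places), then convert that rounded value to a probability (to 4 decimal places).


Step 1: Calculate posterior odds
Posterior odds = Prior odds × LR
               = 2.84 × 2.28
               = 6.48

Step 2: Convert to probability
P(H₁|E) = Posterior odds / (1 + Posterior odds)
       = 6.48 / (1 + 6.48)
       = 6.48 / 7.48
       = 0.8663

The evidence increased P(H₁) from 0.7396 to 0.8663.


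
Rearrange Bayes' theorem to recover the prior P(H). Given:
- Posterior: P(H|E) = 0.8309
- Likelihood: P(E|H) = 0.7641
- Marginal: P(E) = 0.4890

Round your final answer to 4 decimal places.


From Bayes' theorem: P(H|E) = P(E|H) × P(H) / P(E)

Rearranging for P(H):
P(H) = P(H|E) × P(E) / P(E|H)
     = 0.8309 × 0.4890 / 0.7641
     = 0.40631010 / 0.7641
     = 0.5317


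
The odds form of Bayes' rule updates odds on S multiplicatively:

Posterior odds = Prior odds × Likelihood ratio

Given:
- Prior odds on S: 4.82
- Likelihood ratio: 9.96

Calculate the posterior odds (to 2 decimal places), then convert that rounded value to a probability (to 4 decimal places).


Step 1: Calculate posterior odds
Posterior odds = Prior odds × LR
               = 4.82 × 9.96
               = 48.01

Step 2: Convert to probability
P(S|E) = Posterior odds / (1 + Posterior odds)
       = 48.01 / (1 + 48.01)
       = 48.01 / 49.01
       = 0.9796

The evidence increased P(S) from 0.8282 to 0.9796.


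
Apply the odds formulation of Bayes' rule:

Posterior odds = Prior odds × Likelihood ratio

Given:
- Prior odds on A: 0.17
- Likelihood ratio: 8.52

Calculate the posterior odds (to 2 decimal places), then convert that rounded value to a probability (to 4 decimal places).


Step 1: Calculate posterior odds
Posterior odds = Prior odds × LR
               = 0.17 × 8.52
               = 1.45

Step 2: Convert to probability
P(A|E) = Posterior odds / (1 + Posterior odds)
       = 1.45 / (1 + 1.45)
       = 1.45 / 2.45
       = 0.5918

The evidence increased P(A) from 0.1453 to 0.5918.


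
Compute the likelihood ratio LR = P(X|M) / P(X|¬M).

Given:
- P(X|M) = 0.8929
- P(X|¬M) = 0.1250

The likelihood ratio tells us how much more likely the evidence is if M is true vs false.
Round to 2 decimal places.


Likelihood Ratio (LR) = P(X|M) / P(X|¬M)

LR = 0.8929 / 0.1250
   = 7.14

The evidence is 7.14 times more likely if M is true than if M is false.
Since LR > 1, the evidence supports M over ¬M.


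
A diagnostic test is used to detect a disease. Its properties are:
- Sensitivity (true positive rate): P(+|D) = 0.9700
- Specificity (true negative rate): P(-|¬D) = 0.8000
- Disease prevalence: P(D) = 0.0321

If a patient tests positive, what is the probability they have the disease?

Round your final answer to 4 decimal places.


Let D = has disease, + = positive test

Given:
- P(D) = 0.0321 (prevalence)
- P(+|D) = 0.9700 (sensitivity)
- P(-|¬D) = 0.8000 (specificity)
- P(+|¬D) = 0.2000 (false positive rate = 1 - specificity)

Step 1: Find P(+)
P(+) = P(+|D)P(D) + P(+|¬D)P(¬D)
     = 0.9700 × 0.0321 + 0.2000 × 0.9679
     = 0.03113700 + 0.19358000
     = 0.22471700

Step 2: Apply Bayes' theorem for P(D|+)
P(D|+) = P(+|D)P(D) / P(+)
       = 0.03113700 / 0.22471700
       = 0.1386


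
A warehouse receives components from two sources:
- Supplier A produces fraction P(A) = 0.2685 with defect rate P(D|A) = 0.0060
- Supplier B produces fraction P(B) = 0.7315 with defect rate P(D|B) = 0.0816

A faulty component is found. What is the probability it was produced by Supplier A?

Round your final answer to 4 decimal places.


Let A = from Supplier A, D = faulty

Given:
- P(A) = 0.2685, P(B) = 0.7315
- P(D|A) = 0.0060, P(D|B) = 0.0816

Step 1: Find P(D)
P(D) = P(D|A)P(A) + P(D|B)P(B)
     = 0.0060 × 0.2685 + 0.0816 × 0.7315
     = 0.00161100 + 0.05969040
     = 0.06130140

Step 2: Apply Bayes' theorem
P(A|D) = P(D|A)P(A) / P(D)
       = 0.00161100 / 0.06130140
       = 0.0263


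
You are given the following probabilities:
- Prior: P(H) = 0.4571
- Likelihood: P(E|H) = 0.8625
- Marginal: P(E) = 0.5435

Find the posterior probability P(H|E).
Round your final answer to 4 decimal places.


Using Bayes' theorem:

P(H|E) = P(E|H) × P(H) / P(E)
       = 0.8625 × 0.4571 / 0.5435
       = 0.39424875 / 0.5435
       = 0.7254

The evidence strengthens our belief in H.
Prior: 0.4571 → Posterior: 0.7254


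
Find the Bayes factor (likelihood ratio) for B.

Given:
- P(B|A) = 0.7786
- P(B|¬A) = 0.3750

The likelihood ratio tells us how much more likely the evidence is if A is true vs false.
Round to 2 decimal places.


Likelihood Ratio (LR) = P(B|A) / P(B|¬A)

LR = 0.7786 / 0.3750
   = 2.08

The evidence is 2.08 times more likely if A is true than if A is false.
Because LR exceeds 1, B is evidence for A.


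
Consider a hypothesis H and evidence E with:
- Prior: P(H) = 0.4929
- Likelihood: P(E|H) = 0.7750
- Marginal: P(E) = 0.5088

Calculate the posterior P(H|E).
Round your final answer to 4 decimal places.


Using Bayes' theorem:

P(H|E) = P(E|H) × P(H) / P(E)
       = 0.7750 × 0.4929 / 0.5088
       = 0.38199750 / 0.5088
       = 0.7508

The evidence strengthens our belief in H.
Prior: 0.4929 → Posterior: 0.7508


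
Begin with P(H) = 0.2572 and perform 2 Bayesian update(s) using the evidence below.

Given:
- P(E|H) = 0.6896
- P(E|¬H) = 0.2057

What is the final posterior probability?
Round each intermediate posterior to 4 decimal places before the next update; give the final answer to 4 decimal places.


Sequential Bayesian updating:

Initial prior: P(H) = 0.2572

Update 1:
  P(E) = 0.6896 × 0.2572 + 0.2057 × 0.7428 = 0.17736512 + 0.15279396 = 0.33015908
  P(H|E) = 0.17736512 / 0.33015908 = 0.5372

Update 2:
  P(E) = 0.6896 × 0.5372 + 0.2057 × 0.4628 = 0.37045312 + 0.09519796 = 0.46565108
  P(H|E) = 0.37045312 / 0.46565108 = 0.7956

Final posterior: 0.7956


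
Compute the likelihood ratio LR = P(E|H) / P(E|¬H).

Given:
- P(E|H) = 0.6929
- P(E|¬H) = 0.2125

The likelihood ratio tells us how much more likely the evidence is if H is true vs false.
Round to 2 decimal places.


Likelihood Ratio (LR) = P(E|H) / P(E|¬H)

LR = 0.6929 / 0.2125
   = 3.26

The evidence is 3.26 times more likely if H is true than if H is false.
LR > 1, so observing E raises the odds in favor of H.


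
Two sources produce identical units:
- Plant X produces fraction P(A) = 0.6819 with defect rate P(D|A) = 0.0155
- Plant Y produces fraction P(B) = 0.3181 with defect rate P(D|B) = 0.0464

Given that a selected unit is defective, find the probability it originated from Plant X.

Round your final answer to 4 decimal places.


Let A = from Plant X, D = defective

Given:
- P(A) = 0.6819, P(B) = 0.3181
- P(D|A) = 0.0155, P(D|B) = 0.0464

Step 1: Find P(D)
P(D) = P(D|A)P(A) + P(D|B)P(B)
     = 0.0155 × 0.6819 + 0.0464 × 0.3181
     = 0.01056945 + 0.01475984
     = 0.02532929

Step 2: Apply Bayes' theorem
P(A|D) = P(D|A)P(A) / P(D)
       = 0.01056945 / 0.02532929
       = 0.4173


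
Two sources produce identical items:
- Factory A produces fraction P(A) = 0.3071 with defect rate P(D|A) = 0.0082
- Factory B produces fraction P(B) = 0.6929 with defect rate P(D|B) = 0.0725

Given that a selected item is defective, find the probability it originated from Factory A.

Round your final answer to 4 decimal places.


Let A = from Factory A, D = defective

Given:
- P(A) = 0.3071, P(B) = 0.6929
- P(D|A) = 0.0082, P(D|B) = 0.0725

Step 1: Find P(D)
P(D) = P(D|A)P(A) + P(D|B)P(B)
     = 0.0082 × 0.3071 + 0.0725 × 0.6929
     = 0.00251822 + 0.05023525
     = 0.05275347

Step 2: Apply Bayes' theorem
P(A|D) = P(D|A)P(A) / P(D)
       = 0.00251822 / 0.05275347
       = 0.0477


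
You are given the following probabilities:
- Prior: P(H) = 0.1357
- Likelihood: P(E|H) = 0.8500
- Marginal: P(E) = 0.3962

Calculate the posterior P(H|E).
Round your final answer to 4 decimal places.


Using Bayes' theorem:

P(H|E) = P(E|H) × P(H) / P(E)
       = 0.8500 × 0.1357 / 0.3962
       = 0.11534500 / 0.3962
       = 0.2911

The evidence strengthens our belief in H.
Prior: 0.1357 → Posterior: 0.2911


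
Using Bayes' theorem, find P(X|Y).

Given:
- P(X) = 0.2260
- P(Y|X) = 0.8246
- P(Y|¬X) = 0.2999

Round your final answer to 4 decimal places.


Bayes' theorem: P(X|Y) = P(Y|X) × P(X) / P(Y)

Step 1: Calculate P(Y) using law of total probability
P(Y) = P(Y|X)P(X) + P(Y|¬X)P(¬X)
     = 0.8246 × 0.2260 + 0.2999 × 0.7740
     = 0.18635960 + 0.23212260
     = 0.41848220

Step 2: Apply Bayes' theorem
P(X|Y) = P(Y|X) × P(X) / P(Y)
       = 0.18635960 / 0.41848220
       = 0.4453


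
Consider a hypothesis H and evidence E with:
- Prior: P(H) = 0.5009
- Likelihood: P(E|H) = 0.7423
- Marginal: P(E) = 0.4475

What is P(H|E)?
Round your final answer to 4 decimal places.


Using Bayes' theorem:

P(H|E) = P(E|H) × P(H) / P(E)
       = 0.7423 × 0.5009 / 0.4475
       = 0.37181807 / 0.4475
       = 0.8309

The evidence strengthens our belief in H.
Prior: 0.5009 → Posterior: 0.8309


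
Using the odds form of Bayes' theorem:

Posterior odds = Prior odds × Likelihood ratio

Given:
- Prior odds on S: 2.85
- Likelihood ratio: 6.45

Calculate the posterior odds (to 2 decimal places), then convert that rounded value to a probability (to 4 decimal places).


Step 1: Calculate posterior odds
Posterior odds = Prior odds × LR
               = 2.85 × 6.45
               = 18.38

Step 2: Convert to probability
P(S|E) = Posterior odds / (1 + Posterior odds)
       = 18.38 / (1 + 18.38)
       = 18.38 / 19.38
       = 0.9484

The evidence increased P(S) from 0.7403 to 0.9484.


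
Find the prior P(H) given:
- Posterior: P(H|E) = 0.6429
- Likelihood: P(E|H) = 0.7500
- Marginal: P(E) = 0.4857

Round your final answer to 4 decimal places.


From Bayes' theorem: P(H|E) = P(E|H) × P(H) / P(E)

Rearranging for P(H):
P(H) = P(H|E) × P(E) / P(E|H)
     = 0.6429 × 0.4857 / 0.7500
     = 0.31225653 / 0.7500
     = 0.4163


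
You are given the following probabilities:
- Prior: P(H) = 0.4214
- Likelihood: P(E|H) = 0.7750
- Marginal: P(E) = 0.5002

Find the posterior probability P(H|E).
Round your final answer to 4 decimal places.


Using Bayes' theorem:

P(H|E) = P(E|H) × P(H) / P(E)
       = 0.7750 × 0.4214 / 0.5002
       = 0.32658500 / 0.5002
       = 0.6529

The evidence strengthens our belief in H.
Prior: 0.4214 → Posterior: 0.6529


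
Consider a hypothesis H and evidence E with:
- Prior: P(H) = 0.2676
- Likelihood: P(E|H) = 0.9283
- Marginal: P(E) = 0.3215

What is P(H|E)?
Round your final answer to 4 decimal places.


Using Bayes' theorem:

P(H|E) = P(E|H) × P(H) / P(E)
       = 0.9283 × 0.2676 / 0.3215
       = 0.24841308 / 0.3215
       = 0.7727

The evidence strengthens our belief in H.
Prior: 0.2676 → Posterior: 0.7727


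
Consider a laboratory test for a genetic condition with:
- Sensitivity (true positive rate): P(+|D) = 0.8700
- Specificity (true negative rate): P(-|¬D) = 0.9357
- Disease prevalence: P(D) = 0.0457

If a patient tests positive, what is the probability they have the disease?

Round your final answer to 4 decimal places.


Let D = has disease, + = positive test

Given:
- P(D) = 0.0457 (prevalence)
- P(+|D) = 0.8700 (sensitivity)
- P(-|¬D) = 0.9357 (specificity)
- P(+|¬D) = 0.0643 (false positive rate = 1 - specificity)

Step 1: Find P(+)
P(+) = P(+|D)P(D) + P(+|¬D)P(¬D)
     = 0.8700 × 0.0457 + 0.0643 × 0.9543
     = 0.03975900 + 0.06136149
     = 0.10112049

Step 2: Apply Bayes' theorem for P(D|+)
P(D|+) = P(+|D)P(D) / P(+)
       = 0.03975900 / 0.10112049
       = 0.3932


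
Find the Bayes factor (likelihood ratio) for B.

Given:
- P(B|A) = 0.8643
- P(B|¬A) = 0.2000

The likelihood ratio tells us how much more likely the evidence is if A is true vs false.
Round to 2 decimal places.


Likelihood Ratio (LR) = P(B|A) / P(B|¬A)

LR = 0.8643 / 0.2000
   = 4.32

The evidence is 4.32 times more likely if A is true than if A is false.
LR > 1, so observing B raises the odds in favor of A.
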